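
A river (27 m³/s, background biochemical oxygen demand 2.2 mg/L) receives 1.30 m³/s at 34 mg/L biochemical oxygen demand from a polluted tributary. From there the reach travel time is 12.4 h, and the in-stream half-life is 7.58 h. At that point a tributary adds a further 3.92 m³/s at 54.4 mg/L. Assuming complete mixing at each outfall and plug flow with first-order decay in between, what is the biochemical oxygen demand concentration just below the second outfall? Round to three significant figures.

7.65 mg/L

After mixing, C = (27.00·2.200 + 1.300·34.00) / 28.30 = 103.6/28.30 = 3.661 mg/L; combined flow 28.30 m³/s.
Half-life 7.58 h → k = ln 2 / 7.58 = 0.09144 h⁻¹ = 2.195 d⁻¹.
Applying C = C₀e^(−kt): 3.661 × 0.3218 = 1.178 mg/L.
At the second outfall, C = (28.30·1.178 + 3.920·54.40) / (28.30 + 3.920) = 7.653 mg/L.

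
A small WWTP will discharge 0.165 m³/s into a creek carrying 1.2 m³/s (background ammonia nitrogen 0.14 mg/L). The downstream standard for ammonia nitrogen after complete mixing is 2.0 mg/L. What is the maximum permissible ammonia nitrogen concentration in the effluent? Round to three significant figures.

At the limit, (Qr·Cr + Qe·Cₑ)/(Qr + Qe) = 2.0:
Cₑ = (1.365·2.0 − 1.200·0.1400) / 0.1650 = 15.53 mg/L.

15.5 mg/L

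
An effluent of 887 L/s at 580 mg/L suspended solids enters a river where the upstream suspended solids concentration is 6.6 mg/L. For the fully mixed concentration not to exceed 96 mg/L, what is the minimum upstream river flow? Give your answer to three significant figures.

Set C_mix = 96: (Q·6.600 + 887.0·580.0) / (Q + 887.0) = 96
→ Q = 887.0·(580.0 − 96)/(96 − 6.600) = 4802 L/s.

4800 L/s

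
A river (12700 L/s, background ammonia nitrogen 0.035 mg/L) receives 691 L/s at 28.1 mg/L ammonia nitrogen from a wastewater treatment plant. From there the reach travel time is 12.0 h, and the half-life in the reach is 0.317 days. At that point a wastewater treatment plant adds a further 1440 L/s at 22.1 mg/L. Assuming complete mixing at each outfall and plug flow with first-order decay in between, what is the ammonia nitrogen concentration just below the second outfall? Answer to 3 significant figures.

Mixed concentration C = ΣQC/ΣQ = (12700·0.03500 + 691.0·28.10) / 13390 = 19860/13390 = 1.483 mg/L; combined flow 13390 L/s.
Half-life 0.317 d → k = ln 2 / 0.317 = 2.187 d⁻¹.
First-order decay: C = 1.483·exp(−k·t) = 1.483·0.3351 = 0.4970 mg/L.
Second outfall: C = (13390·0.4970 + 1440·22.10)/14830 = 2.595 mg/L.

2.59 mg/L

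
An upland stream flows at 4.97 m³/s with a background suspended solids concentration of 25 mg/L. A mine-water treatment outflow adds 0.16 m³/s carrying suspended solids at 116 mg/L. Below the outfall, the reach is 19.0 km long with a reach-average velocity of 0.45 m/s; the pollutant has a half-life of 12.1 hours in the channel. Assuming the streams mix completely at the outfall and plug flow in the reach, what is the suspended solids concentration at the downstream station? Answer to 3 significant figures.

Mixed concentration C = ΣQC/ΣQ = (4.970·25.00 + 0.1600·116.0) / 5.130 = 142.8/5.130 = 27.84 mg/L.
Travel time t = 19.0·1000 / 0.45 = 42220 s = 11.73 h.
Half-life 12.1 h → k = ln 2 / 12.1 = 0.05728 h⁻¹ = 1.375 d⁻¹.
First-order decay: C = 27.84·exp(−k·t) = 27.84·0.5108 = 14.22 mg/L.

14.2 mg/L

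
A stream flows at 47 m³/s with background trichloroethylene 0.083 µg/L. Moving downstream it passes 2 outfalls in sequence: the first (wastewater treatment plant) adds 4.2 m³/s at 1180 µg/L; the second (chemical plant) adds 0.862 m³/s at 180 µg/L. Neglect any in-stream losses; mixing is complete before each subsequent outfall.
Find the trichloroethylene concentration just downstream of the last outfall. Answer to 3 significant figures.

98.2 µg/L

After outfall 1: Q = 47.00 + 4.200 = 51.20 m³/s; C = (47.00·0.08300 + 4.200·1180)/51.20 = 96.87 µg/L.
After outfall 2: Q = 51.20 + 0.8620 = 52.06 m³/s; C = (51.20·96.87 + 0.8620·180.0)/52.06 = 98.25 µg/L.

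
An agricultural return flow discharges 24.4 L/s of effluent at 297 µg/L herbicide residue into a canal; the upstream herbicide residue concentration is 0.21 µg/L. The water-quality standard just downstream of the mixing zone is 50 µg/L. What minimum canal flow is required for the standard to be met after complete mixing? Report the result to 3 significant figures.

Set C_mix = 50: (Q·0.2100 + 24.40·297.0) / (Q + 24.40) = 50
→ Q = 24.40·(297.0 − 50)/(50 − 0.2100) = 121.0 L/s.

121 L/s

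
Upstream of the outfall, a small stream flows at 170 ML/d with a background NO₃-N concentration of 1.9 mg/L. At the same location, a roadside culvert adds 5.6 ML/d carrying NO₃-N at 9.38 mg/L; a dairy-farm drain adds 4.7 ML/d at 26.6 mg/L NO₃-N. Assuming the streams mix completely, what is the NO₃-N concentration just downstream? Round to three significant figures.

Conservation of mass: C = (170.0·1.900 + 5.600·9.380 + 4.700·26.60) / 180.3 = 500.5/180.3 = 2.776 mg/L.

2.78 mg/L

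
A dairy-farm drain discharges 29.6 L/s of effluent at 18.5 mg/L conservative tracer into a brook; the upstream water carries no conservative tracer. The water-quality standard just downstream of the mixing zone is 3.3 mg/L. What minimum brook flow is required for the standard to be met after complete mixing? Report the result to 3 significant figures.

136 L/s

Set C_mix = 3.3: (Q·0 + 29.60·18.50) / (Q + 29.60) = 3.3
→ Q = 29.60·(18.50 − 3.3)/(3.3 − 0) = 136.3 L/s.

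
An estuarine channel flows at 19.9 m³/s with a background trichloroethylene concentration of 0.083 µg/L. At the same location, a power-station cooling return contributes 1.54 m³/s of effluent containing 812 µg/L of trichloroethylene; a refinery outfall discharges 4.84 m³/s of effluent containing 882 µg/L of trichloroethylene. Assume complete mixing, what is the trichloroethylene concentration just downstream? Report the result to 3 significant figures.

After mixing, C = (19.90·0.08300 + 1.540·812.0 + 4.840·882.0) / 26.28 = 5521/26.28 = 210.1 µg/L.

210 µg/L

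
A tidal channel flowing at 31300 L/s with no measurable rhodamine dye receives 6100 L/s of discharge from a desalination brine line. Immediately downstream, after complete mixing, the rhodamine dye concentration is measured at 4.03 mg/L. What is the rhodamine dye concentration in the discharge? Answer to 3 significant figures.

Mass balance: 31300·0 + 6100·Cₑ = 37400·4.030
→ Cₑ = (37400·4.030 − 31300·0) / 6100 = 24.71 mg/L.

24.7 mg/L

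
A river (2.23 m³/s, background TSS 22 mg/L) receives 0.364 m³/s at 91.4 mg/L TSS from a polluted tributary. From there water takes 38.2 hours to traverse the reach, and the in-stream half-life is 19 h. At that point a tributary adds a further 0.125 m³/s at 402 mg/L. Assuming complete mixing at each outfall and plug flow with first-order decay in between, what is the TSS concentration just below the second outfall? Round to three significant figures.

26.0 mg/L

Mass balance: C = (2.230·22.00 + 0.3640·91.40) / 2.594 = 82.33/2.594 = 31.74 mg/L; combined flow 2.594 m³/s.
Half-life 19 h → k = ln 2 / 19 = 0.03648 h⁻¹ = 0.8756 d⁻¹.
Applying C = C₀e^(−kt): 31.74 × 0.2482 = 7.877 mg/L.
Second outfall: C = (2.594·7.877 + 0.1250·402.0)/2.719 = 26.00 mg/L.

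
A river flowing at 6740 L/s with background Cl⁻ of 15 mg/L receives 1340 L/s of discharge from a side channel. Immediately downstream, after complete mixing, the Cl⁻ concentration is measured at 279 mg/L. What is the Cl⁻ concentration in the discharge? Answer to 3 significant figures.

Mass balance: 6740·15.00 + 1340·Cₑ = 8080·279.0
→ Cₑ = (8080·279.0 − 6740·15.00) / 1340 = 1607 mg/L.

1610 mg/L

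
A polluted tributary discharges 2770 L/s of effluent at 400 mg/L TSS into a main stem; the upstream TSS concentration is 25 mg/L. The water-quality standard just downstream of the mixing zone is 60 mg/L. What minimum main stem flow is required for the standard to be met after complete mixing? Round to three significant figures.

26900 L/s

Set C_mix = 60: (Q·25.00 + 2770·400.0) / (Q + 2770) = 60
→ Q = 2770·(400.0 − 60)/(60 − 25.00) = 26910 L/s.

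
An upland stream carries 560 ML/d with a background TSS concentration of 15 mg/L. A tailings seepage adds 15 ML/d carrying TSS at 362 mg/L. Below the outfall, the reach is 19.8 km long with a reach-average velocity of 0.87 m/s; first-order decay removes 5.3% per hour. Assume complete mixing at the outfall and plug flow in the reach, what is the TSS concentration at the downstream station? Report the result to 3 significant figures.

17.0 mg/L

Mixed concentration C = ΣQC/ΣQ = (560.0·15.00 + 15.00·362.0) / 575.0 = 13830/575.0 = 24.05 mg/L.
Travel time t = 19.8·1000 / 0.87 = 22760 s = 6.322 h.
5.3%/h lost → k = −ln(1 − 0.053) = 0.05446 h⁻¹.
Applying C = C₀e^(−kt): 24.05 × 0.7087 = 17.05 mg/L.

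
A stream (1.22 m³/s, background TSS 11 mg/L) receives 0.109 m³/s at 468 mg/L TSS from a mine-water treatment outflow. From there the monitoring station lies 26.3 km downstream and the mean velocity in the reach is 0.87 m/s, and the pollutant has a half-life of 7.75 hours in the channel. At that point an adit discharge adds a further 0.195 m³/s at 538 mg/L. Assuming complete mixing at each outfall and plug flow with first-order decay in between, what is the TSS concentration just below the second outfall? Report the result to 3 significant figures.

Conservation of mass: C = (1.220·11.00 + 0.1090·468.0) / 1.329 = 64.43/1.329 = 48.48 mg/L; combined flow 1.329 m³/s.
Travel time t = 26.3·1000 / 0.87 = 30230 s = 8.397 h.
Half-life 7.75 h → k = ln 2 / 7.75 = 0.08944 h⁻¹ = 2.147 d⁻¹.
First-order decay: C = 48.48·exp(−k·t) = 48.48·0.4719 = 22.88 mg/L.
Second outfall: C = (1.329·22.88 + 0.1950·538.0)/1.524 = 88.79 mg/L.

88.8 mg/L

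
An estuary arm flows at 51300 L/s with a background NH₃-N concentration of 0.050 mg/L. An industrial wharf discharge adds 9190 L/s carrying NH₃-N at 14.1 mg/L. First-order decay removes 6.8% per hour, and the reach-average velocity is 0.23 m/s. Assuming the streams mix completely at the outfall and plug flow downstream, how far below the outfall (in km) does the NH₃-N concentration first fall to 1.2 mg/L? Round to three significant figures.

7.04 km

Mixed concentration C = ΣQC/ΣQ = (51300·0.05000 + 9190·14.10) / 60490 = 132100/60490 = 2.185 mg/L.
6.8%/h lost → k = −ln(1 − 0.068) = 0.07042 h⁻¹.
Set 2.185·exp(−k·t) = 1.2 → t = ln(2.185/1.2)/k = 30630 s = 8.507 h.
Distance = v·t = 0.23·30630 = 7044 m = 7.044 km.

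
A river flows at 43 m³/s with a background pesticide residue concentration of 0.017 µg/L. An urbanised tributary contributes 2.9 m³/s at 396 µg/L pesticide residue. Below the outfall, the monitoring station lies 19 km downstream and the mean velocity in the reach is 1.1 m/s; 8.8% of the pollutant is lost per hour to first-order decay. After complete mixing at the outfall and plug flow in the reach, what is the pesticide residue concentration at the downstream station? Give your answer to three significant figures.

16.1 µg/L

Conservation of mass: C = (43.00·0.01700 + 2.900·396.0) / 45.90 = 1149/45.90 = 25.04 µg/L.
Travel time t = 19·1000 / 1.1 = 17270 s = 4.798 h.
8.8%/h lost → k = −ln(1 − 0.088) = 0.09212 h⁻¹.
Applying C = C₀e^(−kt): 25.04 × 0.6428 = 16.09 µg/L.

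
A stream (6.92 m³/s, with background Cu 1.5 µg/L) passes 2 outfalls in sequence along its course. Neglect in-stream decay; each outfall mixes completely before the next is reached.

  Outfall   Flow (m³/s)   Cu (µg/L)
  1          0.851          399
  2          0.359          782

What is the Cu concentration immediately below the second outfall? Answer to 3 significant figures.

77.6 µg/L

Below outfall 1: Q → 7.771 m³/s, C = (6.920·1.500 + 0.8510·399.0)/7.771 = 45.03 µg/L.
Below outfall 2: Q → 8.130 m³/s, C = (7.771·45.03 + 0.3590·782.0)/8.130 = 77.57 µg/L.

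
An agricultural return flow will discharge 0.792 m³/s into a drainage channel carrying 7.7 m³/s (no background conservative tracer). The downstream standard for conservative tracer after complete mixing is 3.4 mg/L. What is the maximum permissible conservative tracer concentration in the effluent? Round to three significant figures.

36.5 mg/L

At the limit, (Qr·Cr + Qe·Cₑ)/(Qr + Qe) = 3.4:
Cₑ = (8.492·3.4 − 7.700·0) / 0.7920 = 36.46 mg/L.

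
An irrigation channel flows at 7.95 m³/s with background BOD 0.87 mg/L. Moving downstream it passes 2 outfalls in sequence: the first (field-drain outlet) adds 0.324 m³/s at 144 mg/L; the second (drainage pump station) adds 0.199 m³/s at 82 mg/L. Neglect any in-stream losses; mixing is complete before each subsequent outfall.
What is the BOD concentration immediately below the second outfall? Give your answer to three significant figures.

8.25 mg/L

After outfall 1: Q = 7.950 + 0.3240 = 8.274 m³/s; C = (7.950·0.8700 + 0.3240·144.0)/8.274 = 6.475 mg/L.
After outfall 2: Q = 8.274 + 0.1990 = 8.473 m³/s; C = (8.274·6.475 + 0.1990·82.00)/8.473 = 8.249 mg/L.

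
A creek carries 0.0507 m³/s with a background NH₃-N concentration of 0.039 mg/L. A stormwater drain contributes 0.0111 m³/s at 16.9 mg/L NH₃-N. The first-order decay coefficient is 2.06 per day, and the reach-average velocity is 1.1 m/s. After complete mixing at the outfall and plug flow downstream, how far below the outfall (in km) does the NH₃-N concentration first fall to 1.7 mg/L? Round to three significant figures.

27.2 km

Flow-weighted average: C = (0.05070·0.03900 + 0.01110·16.90) / 0.06180 = 0.1896/0.06180 = 3.067 mg/L.
Set 3.067·exp(−k·t) = 1.7 → t = ln(3.067/1.7)/k = 24750 s = 6.876 h.
Distance = v·t = 1.1·24750 = 27230 m = 27.23 km.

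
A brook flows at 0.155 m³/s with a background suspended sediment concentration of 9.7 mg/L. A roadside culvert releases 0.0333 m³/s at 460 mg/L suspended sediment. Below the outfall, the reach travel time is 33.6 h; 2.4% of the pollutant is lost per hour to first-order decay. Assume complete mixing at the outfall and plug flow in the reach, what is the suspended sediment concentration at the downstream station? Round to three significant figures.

Mixed concentration C = ΣQC/ΣQ = (0.1550·9.700 + 0.03330·460.0) / 0.1883 = 16.82/0.1883 = 89.33 mg/L.
2.4%/h lost → k = −ln(1 − 0.024) = 0.02429 h⁻¹.
First-order decay: C = 89.33·exp(−k·t) = 89.33·0.4421 = 39.49 mg/L.

39.5 mg/L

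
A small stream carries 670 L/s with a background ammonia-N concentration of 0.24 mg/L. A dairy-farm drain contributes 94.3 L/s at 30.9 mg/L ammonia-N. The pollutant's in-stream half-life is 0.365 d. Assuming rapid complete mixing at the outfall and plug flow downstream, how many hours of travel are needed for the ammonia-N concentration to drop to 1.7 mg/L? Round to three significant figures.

10.9 h

Flow-weighted average: C = (670.0·0.2400 + 94.30·30.90) / 764.3 = 3075/764.3 = 4.023 mg/L.
Half-life 0.365 d → k = ln 2 / 0.365 = 1.899 d⁻¹.
4.023·exp(−k·t) = 1.7 → t = ln(4.023/1.7)/k = 39190 s = 10.89 h.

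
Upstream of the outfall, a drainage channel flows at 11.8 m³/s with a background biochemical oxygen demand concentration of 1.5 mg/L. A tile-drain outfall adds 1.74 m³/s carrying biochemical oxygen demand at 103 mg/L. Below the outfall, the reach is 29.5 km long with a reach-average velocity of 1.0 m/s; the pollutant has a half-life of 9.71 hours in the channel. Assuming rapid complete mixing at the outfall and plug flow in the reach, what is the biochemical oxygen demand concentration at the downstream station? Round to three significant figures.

Flow-weighted average: C = (11.80·1.500 + 1.740·103.0) / 13.54 = 196.9/13.54 = 14.54 mg/L.
Travel time t = 29.5·1000 / 1.0 = 29500 s = 8.194 h.
Half-life 9.71 h → k = ln 2 / 9.71 = 0.07138 h⁻¹ = 1.713 d⁻¹.
After decay, C = 14.54 × e^(−kt) = 14.54 × 0.5571 = 8.103 mg/L.

8.10 mg/L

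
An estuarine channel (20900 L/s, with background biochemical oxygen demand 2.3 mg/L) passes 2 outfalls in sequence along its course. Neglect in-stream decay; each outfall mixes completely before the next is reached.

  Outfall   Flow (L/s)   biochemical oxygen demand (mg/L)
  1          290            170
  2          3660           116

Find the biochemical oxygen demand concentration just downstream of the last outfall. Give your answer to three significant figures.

21.0 mg/L

Outfall 1: combined Q = 21190 L/s; C = (20900·2.300 + 290.0·170.0)/21190 = 4.595 mg/L.
Outfall 2: combined Q = 24850 L/s; C = (21190·4.595 + 3660·116.0)/24850 = 21.00 mg/L.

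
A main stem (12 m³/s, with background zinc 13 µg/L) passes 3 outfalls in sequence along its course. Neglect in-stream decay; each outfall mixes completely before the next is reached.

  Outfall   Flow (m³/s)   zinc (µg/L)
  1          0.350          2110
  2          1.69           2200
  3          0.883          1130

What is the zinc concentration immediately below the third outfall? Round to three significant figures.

Outfall 1: combined Q = 12.35 m³/s; C = (12.00·13.00 + 0.3500·2110)/12.35 = 72.43 µg/L.
Outfall 2: combined Q = 14.04 m³/s; C = (12.35·72.43 + 1.690·2200)/14.04 = 328.5 µg/L.
Outfall 3: combined Q = 14.92 m³/s; C = (14.04·328.5 + 0.8830·1130)/14.92 = 375.9 µg/L.

376 µg/L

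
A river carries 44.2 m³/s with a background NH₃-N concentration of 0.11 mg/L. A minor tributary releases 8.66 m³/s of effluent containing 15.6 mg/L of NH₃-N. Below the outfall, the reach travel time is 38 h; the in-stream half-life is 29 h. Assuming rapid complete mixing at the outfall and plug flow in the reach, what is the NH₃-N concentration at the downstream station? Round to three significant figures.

Mixed concentration C = ΣQC/ΣQ = (44.20·0.1100 + 8.660·15.60) / 52.86 = 140.0/52.86 = 2.648 mg/L.
Half-life 29 h → k = ln 2 / 29 = 0.02390 h⁻¹ = 0.5736 d⁻¹.
Decay over the reach: 2.648·exp(−kt) = 2.648·0.4032 = 1.068 mg/L.

1.07 mg/L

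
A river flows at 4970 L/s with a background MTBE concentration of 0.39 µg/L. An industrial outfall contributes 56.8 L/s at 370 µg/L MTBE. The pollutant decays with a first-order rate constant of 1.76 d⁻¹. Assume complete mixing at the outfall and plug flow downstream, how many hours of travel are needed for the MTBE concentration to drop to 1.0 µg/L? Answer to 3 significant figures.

Mass balance: C = (4970·0.3900 + 56.80·370.0) / 5027 = 22950/5027 = 4.566 µg/L.
4.566·exp(−k·t) = 1.0 → t = ln(4.566/1.0)/k = 74560 s = 20.71 h.

20.7 h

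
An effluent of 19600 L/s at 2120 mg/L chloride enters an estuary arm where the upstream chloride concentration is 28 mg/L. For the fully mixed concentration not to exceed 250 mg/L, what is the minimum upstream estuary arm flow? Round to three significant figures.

165000 L/s

Set C_mix = 250: (Q·28.00 + 19600·2120) / (Q + 19600) = 250
→ Q = 19600·(2120 − 250)/(250 − 28.00) = 165100 L/s.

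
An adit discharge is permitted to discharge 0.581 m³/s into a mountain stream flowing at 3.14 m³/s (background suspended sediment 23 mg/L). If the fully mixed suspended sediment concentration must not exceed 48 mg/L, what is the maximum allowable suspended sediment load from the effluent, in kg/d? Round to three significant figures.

9190 kg/d

Mass balance at the limit: 3.140·23.00 + 0.5810·Cₑ = 3.721·48 → Cₑ = 183.1 mg/L.
Load = 0.5810 m³/s × 183.1 g/m³ × 86 400 s/d = 9192 kg/d.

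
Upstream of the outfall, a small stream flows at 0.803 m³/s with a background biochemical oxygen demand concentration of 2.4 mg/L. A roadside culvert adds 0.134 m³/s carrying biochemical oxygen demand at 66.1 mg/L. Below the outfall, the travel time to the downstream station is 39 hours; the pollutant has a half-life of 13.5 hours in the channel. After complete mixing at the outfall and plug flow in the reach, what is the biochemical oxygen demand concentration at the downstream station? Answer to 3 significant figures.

1.55 mg/L

Conservation of mass: C = (0.8030·2.400 + 0.1340·66.10) / 0.9370 = 10.78/0.9370 = 11.51 mg/L.
Half-life 13.5 h → k = ln 2 / 13.5 = 0.05134 h⁻¹ = 1.232 d⁻¹.
Decay over the reach: 11.51·exp(−kt) = 11.51·0.1350 = 1.554 mg/L.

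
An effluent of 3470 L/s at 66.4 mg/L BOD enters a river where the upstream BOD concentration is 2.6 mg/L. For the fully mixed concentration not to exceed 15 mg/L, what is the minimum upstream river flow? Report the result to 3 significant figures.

Set C_mix = 15: (Q·2.600 + 3470·66.40) / (Q + 3470) = 15
→ Q = 3470·(66.40 − 15)/(15 − 2.600) = 14380 L/s.

14400 L/s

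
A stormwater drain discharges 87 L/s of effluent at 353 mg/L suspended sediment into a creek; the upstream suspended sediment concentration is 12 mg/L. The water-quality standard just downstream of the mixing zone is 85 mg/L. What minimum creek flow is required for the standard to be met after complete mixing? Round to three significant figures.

Set C_mix = 85: (Q·12.00 + 87.00·353.0) / (Q + 87.00) = 85
→ Q = 87.00·(353.0 − 85)/(85 − 12.00) = 319.4 L/s.

319 L/s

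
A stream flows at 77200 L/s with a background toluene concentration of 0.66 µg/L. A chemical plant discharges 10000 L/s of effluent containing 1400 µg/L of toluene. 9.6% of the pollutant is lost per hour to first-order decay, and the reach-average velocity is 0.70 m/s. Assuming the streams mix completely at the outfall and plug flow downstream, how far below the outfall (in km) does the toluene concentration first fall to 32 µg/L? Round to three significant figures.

40.4 km

After mixing, C = (77200·0.6600 + 10000·1400) / 87200 = 14050000/87200 = 161.1 µg/L.
9.6%/h lost → k = −ln(1 − 0.096) = 0.1009 h⁻¹.
Set 161.1·exp(−k·t) = 32 → t = ln(161.1/32)/k = 57660 s = 16.02 h.
Distance = v·t = 0.70·57660 = 40360 m = 40.36 km.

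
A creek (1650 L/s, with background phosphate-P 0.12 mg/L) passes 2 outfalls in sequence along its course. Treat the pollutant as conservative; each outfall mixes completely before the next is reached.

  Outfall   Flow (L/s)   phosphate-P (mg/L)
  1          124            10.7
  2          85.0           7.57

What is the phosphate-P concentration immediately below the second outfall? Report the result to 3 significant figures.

After outfall 1: Q = 1650 + 124.0 = 1774 L/s; C = (1650·0.1200 + 124.0·10.70)/1774 = 0.8595 mg/L.
After outfall 2: Q = 1774 + 85.00 = 1859 L/s; C = (1774·0.8595 + 85.00·7.570)/1859 = 1.166 mg/L.

1.17 mg/L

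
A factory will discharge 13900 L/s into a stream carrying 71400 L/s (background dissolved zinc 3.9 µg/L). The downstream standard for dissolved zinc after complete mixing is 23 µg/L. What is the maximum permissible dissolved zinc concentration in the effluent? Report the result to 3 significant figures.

At the limit, (Qr·Cr + Qe·Cₑ)/(Qr + Qe) = 23:
Cₑ = (85300·23 − 71400·3.900) / 13900 = 121.1 µg/L.

121 µg/L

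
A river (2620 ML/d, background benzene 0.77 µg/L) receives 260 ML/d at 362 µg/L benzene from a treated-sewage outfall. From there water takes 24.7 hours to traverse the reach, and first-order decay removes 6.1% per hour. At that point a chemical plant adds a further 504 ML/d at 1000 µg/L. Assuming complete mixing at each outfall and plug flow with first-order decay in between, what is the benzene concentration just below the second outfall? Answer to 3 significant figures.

155 µg/L

Mixed concentration C = ΣQC/ΣQ = (2620·0.7700 + 260.0·362.0) / 2880 = 96140/2880 = 33.38 µg/L; combined flow 2880 ML/d.
6.1%/h lost → k = −ln(1 − 0.061) = 0.06294 h⁻¹.
After decay, C = 33.38 × e^(−kt) = 33.38 × 0.2113 = 7.052 µg/L.
Second outfall: C = (2880·7.052 + 504.0·1000)/3384 = 154.9 µg/L.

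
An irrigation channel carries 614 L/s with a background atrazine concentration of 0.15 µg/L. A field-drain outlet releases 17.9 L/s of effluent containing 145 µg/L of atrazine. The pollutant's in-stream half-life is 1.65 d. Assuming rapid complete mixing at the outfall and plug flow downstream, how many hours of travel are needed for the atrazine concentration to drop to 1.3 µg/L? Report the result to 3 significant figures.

67.7 h

After mixing, C = (614.0·0.1500 + 17.90·145.0) / 631.9 = 2688/631.9 = 4.253 µg/L.
Half-life 1.65 d → k = ln 2 / 1.65 = 0.4201 d⁻¹.
4.253·exp(−k·t) = 1.3 → t = ln(4.253/1.3)/k = 243800 s = 67.72 h.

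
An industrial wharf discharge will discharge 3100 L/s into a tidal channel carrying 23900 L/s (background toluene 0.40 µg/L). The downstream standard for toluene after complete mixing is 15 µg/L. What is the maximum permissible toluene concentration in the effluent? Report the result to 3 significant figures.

128 µg/L

At the limit, (Qr·Cr + Qe·Cₑ)/(Qr + Qe) = 15:
Cₑ = (27000·15 − 23900·0.4000) / 3100 = 127.6 µg/L.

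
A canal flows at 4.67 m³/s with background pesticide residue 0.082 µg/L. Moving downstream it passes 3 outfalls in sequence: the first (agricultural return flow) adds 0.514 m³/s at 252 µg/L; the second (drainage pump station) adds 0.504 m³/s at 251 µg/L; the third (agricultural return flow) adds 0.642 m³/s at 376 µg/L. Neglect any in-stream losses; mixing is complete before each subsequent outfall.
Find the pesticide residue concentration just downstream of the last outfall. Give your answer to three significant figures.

Below outfall 1: Q → 5.184 m³/s, C = (4.670·0.08200 + 0.5140·252.0)/5.184 = 25.06 µg/L.
Below outfall 2: Q → 5.688 m³/s, C = (5.184·25.06 + 0.5040·251.0)/5.688 = 45.08 µg/L.
Below outfall 3: Q → 6.330 m³/s, C = (5.688·45.08 + 0.6420·376.0)/6.330 = 78.64 µg/L.

78.6 µg/L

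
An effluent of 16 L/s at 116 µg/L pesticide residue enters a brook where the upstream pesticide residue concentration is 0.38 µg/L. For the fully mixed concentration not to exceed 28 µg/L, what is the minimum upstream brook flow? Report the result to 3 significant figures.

Set C_mix = 28: (Q·0.3800 + 16.00·116.0) / (Q + 16.00) = 28
→ Q = 16.00·(116.0 − 28)/(28 − 0.3800) = 50.98 L/s.

51.0 L/s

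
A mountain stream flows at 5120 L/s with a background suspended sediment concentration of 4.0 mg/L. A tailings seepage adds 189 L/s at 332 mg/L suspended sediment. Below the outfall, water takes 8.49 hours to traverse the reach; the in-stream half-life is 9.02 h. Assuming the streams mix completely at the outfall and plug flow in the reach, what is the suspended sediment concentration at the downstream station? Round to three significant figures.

8.16 mg/L

Mass balance: C = (5120·4.000 + 189.0·332.0) / 5309 = 83230/5309 = 15.68 mg/L.
Half-life 9.02 h → k = ln 2 / 9.02 = 0.07685 h⁻¹ = 1.844 d⁻¹.
Decay over the reach: 15.68·exp(−kt) = 15.68·0.5208 = 8.164 mg/L.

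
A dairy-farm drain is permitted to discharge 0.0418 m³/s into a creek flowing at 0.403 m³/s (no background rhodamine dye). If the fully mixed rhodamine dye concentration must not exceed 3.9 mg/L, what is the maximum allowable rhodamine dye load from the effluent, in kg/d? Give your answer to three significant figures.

150 kg/d

Mass balance at the limit: 0.4030·0 + 0.04180·Cₑ = 0.4448·3.9 → Cₑ = 41.50 mg/L.
Load = 0.04180 m³/s × 41.50 g/m³ × 86 400 s/d = 149.9 kg/d.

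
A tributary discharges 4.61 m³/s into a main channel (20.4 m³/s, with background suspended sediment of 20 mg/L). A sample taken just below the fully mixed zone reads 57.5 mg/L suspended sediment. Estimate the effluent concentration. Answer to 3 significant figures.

Mass balance: 20.40·20.00 + 4.610·Cₑ = 25.01·57.50
→ Cₑ = (25.01·57.50 − 20.40·20.00) / 4.610 = 223.4 mg/L.

223 mg/L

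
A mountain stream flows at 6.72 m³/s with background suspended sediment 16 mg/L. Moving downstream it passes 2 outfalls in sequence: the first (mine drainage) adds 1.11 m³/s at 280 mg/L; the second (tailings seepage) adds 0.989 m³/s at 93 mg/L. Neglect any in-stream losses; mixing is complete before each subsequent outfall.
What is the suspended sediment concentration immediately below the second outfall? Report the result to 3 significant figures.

Outfall 1: combined Q = 7.830 m³/s; C = (6.720·16.00 + 1.110·280.0)/7.830 = 53.43 mg/L.
Outfall 2: combined Q = 8.819 m³/s; C = (7.830·53.43 + 0.9890·93.00)/8.819 = 57.86 mg/L.

57.9 mg/L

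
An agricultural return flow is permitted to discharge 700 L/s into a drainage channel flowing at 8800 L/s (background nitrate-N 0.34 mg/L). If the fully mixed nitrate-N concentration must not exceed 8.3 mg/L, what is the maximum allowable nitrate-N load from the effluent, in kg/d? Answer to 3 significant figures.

6550 kg/d

Mass balance at the limit: 8800·0.3400 + 700.0·Cₑ = 9500·8.3 → Cₑ = 108.4 mg/L.
700.0 L/s = 0.7000 m³/s. Load = 0.7000 m³/s × 108.4 g/m³ × 86 400 s/d = 6554 kg/d.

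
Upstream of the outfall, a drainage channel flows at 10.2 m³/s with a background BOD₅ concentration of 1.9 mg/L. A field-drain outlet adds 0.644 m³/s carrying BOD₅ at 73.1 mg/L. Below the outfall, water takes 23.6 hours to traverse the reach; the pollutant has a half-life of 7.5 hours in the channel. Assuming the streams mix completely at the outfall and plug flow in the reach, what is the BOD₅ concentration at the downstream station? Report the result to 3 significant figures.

0.692 mg/L

Conservation of mass: C = (10.20·1.900 + 0.6440·73.10) / 10.84 = 66.46/10.84 = 6.128 mg/L.
Half-life 7.5 h → k = ln 2 / 7.5 = 0.09242 h⁻¹ = 2.218 d⁻¹.
First-order decay: C = 6.128·exp(−k·t) = 6.128·0.1129 = 0.6920 mg/L.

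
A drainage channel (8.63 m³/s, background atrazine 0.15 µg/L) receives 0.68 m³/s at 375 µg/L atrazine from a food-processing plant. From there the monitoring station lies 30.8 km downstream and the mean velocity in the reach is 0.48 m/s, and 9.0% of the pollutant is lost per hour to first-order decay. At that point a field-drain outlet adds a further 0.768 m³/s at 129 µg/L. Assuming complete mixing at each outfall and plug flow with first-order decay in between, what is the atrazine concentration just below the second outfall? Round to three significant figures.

14.6 µg/L

Flow-weighted average: C = (8.630·0.1500 + 0.6800·375.0) / 9.310 = 256.3/9.310 = 27.53 µg/L; combined flow 9.310 m³/s.
Travel time t = 30.8·1000 / 0.48 = 64170 s = 17.82 h.
9.0%/h lost → k = −ln(1 − 0.09) = 0.09431 h⁻¹.
Decay over the reach: 27.53·exp(−kt) = 27.53·0.1862 = 5.126 µg/L.
Second outfall: C = (9.310·5.126 + 0.7680·129.0)/10.08 = 14.57 µg/L.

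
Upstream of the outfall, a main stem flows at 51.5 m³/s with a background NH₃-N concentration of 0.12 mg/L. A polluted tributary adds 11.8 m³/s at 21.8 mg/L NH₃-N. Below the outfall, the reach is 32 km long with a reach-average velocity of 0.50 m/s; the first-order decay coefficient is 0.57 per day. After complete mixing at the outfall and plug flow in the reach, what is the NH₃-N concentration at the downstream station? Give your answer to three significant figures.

2.73 mg/L

Flow-weighted average: C = (51.50·0.1200 + 11.80·21.80) / 63.30 = 263.4/63.30 = 4.161 mg/L.
Travel time t = 32·1000 / 0.50 = 64000 s = 17.78 h.
Decay over the reach: 4.161·exp(−kt) = 4.161·0.6556 = 2.728 mg/L.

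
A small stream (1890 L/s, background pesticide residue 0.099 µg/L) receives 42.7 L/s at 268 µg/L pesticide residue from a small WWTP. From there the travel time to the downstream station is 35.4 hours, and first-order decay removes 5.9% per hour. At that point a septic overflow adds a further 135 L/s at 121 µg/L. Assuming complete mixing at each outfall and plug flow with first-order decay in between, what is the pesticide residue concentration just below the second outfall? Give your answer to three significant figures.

8.55 µg/L

Mass balance: C = (1890·0.09900 + 42.70·268.0) / 1933 = 11630/1933 = 6.018 µg/L; combined flow 1933 L/s.
5.9%/h lost → k = −ln(1 − 0.059) = 0.06081 h⁻¹.
First-order decay: C = 6.018·exp(−k·t) = 6.018·0.1162 = 0.6991 µg/L.
Second outfall: C = (1933·0.6991 + 135.0·121.0)/2068 = 8.554 µg/L.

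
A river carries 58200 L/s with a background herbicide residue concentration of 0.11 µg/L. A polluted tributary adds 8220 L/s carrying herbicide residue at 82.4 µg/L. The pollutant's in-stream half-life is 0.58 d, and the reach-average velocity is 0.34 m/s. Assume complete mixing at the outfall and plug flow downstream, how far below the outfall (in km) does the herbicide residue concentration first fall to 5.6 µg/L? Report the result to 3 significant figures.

After mixing, C = (58200·0.1100 + 8220·82.40) / 66420 = 683700/66420 = 10.29 µg/L.
Half-life 0.58 d → k = ln 2 / 0.58 = 1.195 d⁻¹.
Set 10.29·exp(−k·t) = 5.6 → t = ln(10.29/5.6)/k = 44010 s = 12.23 h.
Distance = v·t = 0.34·44010 = 14960 m = 14.96 km.

15.0 km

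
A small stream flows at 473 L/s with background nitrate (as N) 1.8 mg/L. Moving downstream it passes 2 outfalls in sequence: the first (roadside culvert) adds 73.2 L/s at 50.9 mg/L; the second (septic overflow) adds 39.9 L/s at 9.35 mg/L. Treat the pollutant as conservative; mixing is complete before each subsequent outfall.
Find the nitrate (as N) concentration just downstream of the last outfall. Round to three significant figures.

8.45 mg/L

After outfall 1: Q = 473.0 + 73.20 = 546.2 L/s; C = (473.0·1.800 + 73.20·50.90)/546.2 = 8.380 mg/L.
After outfall 2: Q = 546.2 + 39.90 = 586.1 L/s; C = (546.2·8.380 + 39.90·9.350)/586.1 = 8.446 mg/L.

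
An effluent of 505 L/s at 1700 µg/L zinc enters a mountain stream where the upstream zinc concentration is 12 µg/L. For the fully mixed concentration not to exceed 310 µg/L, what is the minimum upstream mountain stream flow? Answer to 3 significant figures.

Set C_mix = 310: (Q·12.00 + 505.0·1700) / (Q + 505.0) = 310
→ Q = 505.0·(1700 − 310)/(310 − 12.00) = 2356 L/s.

2360 L/s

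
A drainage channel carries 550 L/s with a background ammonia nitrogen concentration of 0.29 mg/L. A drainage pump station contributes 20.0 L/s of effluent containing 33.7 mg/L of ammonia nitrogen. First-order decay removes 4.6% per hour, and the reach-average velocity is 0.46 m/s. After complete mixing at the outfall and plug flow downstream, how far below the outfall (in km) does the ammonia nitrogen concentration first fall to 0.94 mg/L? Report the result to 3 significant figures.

15.5 km

Conservation of mass: C = (550.0·0.2900 + 20.00·33.70) / 570.0 = 833.5/570.0 = 1.462 mg/L.
4.6%/h lost → k = −ln(1 − 0.046) = 0.04709 h⁻¹.
Set 1.462·exp(−k·t) = 0.94 → t = ln(1.462/0.94)/k = 33780 s = 9.383 h.
Distance = v·t = 0.46·33780 = 15540 m = 15.54 km.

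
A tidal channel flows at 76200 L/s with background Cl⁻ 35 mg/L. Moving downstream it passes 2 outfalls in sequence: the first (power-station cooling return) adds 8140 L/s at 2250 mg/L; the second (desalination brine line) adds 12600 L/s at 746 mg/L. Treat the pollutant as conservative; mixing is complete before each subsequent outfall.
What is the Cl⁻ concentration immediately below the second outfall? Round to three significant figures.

Below outfall 1: Q → 84340 L/s, C = (76200·35.00 + 8140·2250)/84340 = 248.8 mg/L.
Below outfall 2: Q → 96940 L/s, C = (84340·248.8 + 12600·746.0)/96940 = 313.4 mg/L.

313 mg/L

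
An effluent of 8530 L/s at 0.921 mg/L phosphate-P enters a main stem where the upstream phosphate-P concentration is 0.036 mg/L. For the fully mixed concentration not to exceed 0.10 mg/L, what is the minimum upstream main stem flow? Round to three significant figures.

Set C_mix = 0.10: (Q·0.03600 + 8530·0.9210) / (Q + 8530) = 0.10
→ Q = 8530·(0.9210 − 0.10)/(0.10 − 0.03600) = 109400 L/s.

109000 L/s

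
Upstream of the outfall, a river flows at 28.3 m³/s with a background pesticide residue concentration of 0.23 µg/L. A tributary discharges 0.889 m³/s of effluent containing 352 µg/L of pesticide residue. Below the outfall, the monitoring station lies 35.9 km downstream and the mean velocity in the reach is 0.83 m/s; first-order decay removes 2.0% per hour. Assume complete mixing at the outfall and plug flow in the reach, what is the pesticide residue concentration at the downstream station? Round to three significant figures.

Flow-weighted average: C = (28.30·0.2300 + 0.8890·352.0) / 29.19 = 319.4/29.19 = 10.94 µg/L.
Travel time t = 35.9·1000 / 0.83 = 43250 s = 12.01 h.
2.0%/h lost → k = −ln(1 − 0.02) = 0.02020 h⁻¹.
After decay, C = 10.94 × e^(−kt) = 10.94 × 0.7845 = 8.585 µg/L.

8.59 µg/L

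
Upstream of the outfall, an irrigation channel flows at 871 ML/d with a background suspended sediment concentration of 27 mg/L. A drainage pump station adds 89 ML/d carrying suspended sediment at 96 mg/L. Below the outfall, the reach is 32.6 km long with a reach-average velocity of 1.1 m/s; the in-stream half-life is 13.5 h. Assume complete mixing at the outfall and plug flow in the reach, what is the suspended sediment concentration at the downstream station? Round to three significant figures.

21.9 mg/L

Conservation of mass: C = (871.0·27.00 + 89.00·96.00) / 960.0 = 32060/960.0 = 33.40 mg/L.
Travel time t = 32.6·1000 / 1.1 = 29640 s = 8.232 h.
Half-life 13.5 h → k = ln 2 / 13.5 = 0.05134 h⁻¹ = 1.232 d⁻¹.
Applying C = C₀e^(−kt): 33.40 × 0.6553 = 21.88 mg/L.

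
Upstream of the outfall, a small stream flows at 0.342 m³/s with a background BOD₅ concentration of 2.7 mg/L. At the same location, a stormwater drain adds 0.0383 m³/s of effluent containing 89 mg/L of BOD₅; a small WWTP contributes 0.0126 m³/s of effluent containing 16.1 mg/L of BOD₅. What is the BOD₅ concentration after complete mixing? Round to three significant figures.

11.5 mg/L

After mixing, C = (0.3420·2.700 + 0.03830·89.00 + 0.01260·16.10) / 0.3929 = 4.535/0.3929 = 11.54 mg/L.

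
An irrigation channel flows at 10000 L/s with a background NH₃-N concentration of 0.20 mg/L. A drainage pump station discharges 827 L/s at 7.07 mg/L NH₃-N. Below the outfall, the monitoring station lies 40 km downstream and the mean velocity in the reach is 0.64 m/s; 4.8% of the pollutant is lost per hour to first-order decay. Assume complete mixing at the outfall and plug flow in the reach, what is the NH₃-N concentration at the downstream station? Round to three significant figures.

Mass balance: C = (10000·0.2000 + 827.0·7.070) / 10830 = 7847/10830 = 0.7248 mg/L.
Travel time t = 40·1000 / 0.64 = 62500 s = 17.36 h.
4.8%/h lost → k = −ln(1 − 0.048) = 0.04919 h⁻¹.
Applying C = C₀e^(−kt): 0.7248 × 0.4257 = 0.3085 mg/L.

0.309 mg/L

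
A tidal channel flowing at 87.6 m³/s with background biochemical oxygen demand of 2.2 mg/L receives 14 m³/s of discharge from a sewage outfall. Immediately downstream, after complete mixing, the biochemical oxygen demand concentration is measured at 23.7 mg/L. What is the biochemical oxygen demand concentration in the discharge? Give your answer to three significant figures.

Mass balance: 87.60·2.200 + 14.00·Cₑ = 101.6·23.70
→ Cₑ = (101.6·23.70 − 87.60·2.200) / 14.00 = 158.2 mg/L.

158 mg/L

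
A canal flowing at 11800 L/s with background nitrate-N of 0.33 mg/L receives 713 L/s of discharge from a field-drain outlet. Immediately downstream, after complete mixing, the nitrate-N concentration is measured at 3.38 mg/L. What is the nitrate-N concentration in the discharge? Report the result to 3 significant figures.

Mass balance: 11800·0.3300 + 713.0·Cₑ = 12510·3.380
→ Cₑ = (12510·3.380 − 11800·0.3300) / 713.0 = 53.86 mg/L.

53.9 mg/L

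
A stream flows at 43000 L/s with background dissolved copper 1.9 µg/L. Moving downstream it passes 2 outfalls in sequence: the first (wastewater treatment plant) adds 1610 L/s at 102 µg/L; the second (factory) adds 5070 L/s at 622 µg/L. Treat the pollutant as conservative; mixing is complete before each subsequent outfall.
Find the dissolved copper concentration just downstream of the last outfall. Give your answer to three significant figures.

After outfall 1: Q = 43000 + 1610 = 44610 L/s; C = (43000·1.900 + 1610·102.0)/44610 = 5.513 µg/L.
After outfall 2: Q = 44610 + 5070 = 49680 L/s; C = (44610·5.513 + 5070·622.0)/49680 = 68.43 µg/L.

68.4 µg/L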